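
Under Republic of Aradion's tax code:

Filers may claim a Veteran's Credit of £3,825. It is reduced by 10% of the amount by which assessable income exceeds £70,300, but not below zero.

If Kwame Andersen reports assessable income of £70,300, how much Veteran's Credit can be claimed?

£3,825

Veteran's Credit: £70,300 is at or below the £70,300 threshold, so the full £3,825 applies.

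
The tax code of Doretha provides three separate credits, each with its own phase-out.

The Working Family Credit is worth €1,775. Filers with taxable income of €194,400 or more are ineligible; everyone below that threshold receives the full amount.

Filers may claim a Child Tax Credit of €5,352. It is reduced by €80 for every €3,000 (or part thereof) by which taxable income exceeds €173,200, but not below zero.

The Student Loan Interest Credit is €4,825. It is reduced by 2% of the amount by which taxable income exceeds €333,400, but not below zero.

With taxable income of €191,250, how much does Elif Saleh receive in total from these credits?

€11,392

Working Family Credit: €191,250 is below the €194,400 cutoff, so the full €1,775 applies.
Child Tax Credit: income exceeds €173,200 by €18,050, which is 7 full-or-partial €3,000 increments; reduction = 7 × €80 = €560, leaving €4,792.
Student Loan Interest Credit: €191,250 is at or below the €333,400 threshold, so the full €4,825 applies.
Total: €1,775 + €4,792 + €4,825 = €11,392.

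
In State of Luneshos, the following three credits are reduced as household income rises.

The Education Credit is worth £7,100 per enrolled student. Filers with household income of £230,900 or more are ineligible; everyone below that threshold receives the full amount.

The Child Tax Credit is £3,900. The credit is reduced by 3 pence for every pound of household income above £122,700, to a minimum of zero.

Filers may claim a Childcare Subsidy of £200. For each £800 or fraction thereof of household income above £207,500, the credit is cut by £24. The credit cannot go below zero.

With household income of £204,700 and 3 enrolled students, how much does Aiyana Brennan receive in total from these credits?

£22,940

Education Credit: base = 3 × £7,100 = £21,300. £204,700 is below the £230,900 cutoff, so the full £21,300 applies.
Child Tax Credit: 3% of the £82,000 excess over £122,700 is £2,460; credit = £3,900 − £2,460 = £1,440.
Childcare Subsidy: £204,700 is at or below the £207,500 threshold, so the full £200 applies.
Total: £21,300 + £1,440 + £200 = £22,940.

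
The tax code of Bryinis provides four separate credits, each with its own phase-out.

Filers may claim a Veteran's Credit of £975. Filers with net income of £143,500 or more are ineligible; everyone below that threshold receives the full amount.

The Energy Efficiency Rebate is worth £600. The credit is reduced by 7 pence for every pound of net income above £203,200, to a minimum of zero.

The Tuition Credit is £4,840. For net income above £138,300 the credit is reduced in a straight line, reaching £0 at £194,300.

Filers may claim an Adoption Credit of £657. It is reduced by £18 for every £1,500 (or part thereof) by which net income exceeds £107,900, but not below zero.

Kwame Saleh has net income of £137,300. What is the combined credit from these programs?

Veteran's Credit: £137,300 is below the £143,500 cutoff, so the full £975 applies.
Energy Efficiency Rebate: £137,300 is at or below the £203,200 threshold, so the full £600 applies.
Tuition Credit: £137,300 is at or below the £138,300 threshold, so the full £4,840 applies.
Adoption Credit: income exceeds £107,900 by £29,400, which is 20 full-or-partial £1,500 increments; reduction = 20 × £18 = £360, leaving £297.
Total: £975 + £600 + £4,840 + £297 = £6,712.

£6,712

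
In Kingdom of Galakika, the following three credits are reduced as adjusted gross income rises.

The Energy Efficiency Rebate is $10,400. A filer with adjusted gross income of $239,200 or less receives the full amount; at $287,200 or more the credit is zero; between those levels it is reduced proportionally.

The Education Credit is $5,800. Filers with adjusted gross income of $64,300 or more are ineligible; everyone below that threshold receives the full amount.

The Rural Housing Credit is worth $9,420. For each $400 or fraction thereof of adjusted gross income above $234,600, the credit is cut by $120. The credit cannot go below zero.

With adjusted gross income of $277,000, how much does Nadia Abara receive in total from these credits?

$2,210

Energy Efficiency Rebate: $277,000 is $37,800 into a $48,000 phase-out range, leaving 10,200/48,000 of the credit: $10,400 × 10,200/48,000 = $2,210.
Education Credit: $277,000 meets or exceeds the $64,300 cutoff, so the credit is $0.
Rural Housing Credit: income exceeds $234,600 by $42,400 → 106 increments × $120 = $12,720 ≥ base, so the credit is $0.
Total: $2,210 + $0 + $0 = $2,210.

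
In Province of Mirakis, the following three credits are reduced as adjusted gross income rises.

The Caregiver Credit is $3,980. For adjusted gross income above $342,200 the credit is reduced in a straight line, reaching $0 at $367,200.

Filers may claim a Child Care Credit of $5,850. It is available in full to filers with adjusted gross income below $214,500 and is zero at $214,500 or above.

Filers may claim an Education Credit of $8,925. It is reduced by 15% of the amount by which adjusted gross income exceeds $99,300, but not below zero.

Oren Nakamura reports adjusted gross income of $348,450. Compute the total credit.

Caregiver Credit: $348,450 is $6,250 into a $25,000 phase-out range, leaving 18,750/25,000 of the credit: $3,980 × 18,750/25,000 = $2,985.
Child Care Credit: $348,450 meets or exceeds the $214,500 cutoff, so the credit is $0.
Education Credit: 15% of the $249,150 excess over $99,300 is $37,372.50 ≥ base, so the credit is $0.
Total: $2,985 + $0 + $0 = $2,985.

$2,985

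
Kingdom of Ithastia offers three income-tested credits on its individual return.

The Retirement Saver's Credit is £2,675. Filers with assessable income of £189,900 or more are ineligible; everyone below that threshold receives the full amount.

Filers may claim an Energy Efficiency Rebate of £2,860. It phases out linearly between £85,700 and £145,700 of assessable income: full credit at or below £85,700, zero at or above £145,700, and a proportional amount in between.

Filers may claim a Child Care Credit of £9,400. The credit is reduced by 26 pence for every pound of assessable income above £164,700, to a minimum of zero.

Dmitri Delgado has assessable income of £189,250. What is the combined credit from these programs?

£5,692

Retirement Saver's Credit: £189,250 is below the £189,900 cutoff, so the full £2,675 applies.
Energy Efficiency Rebate: £189,250 is at or above £145,700, so the credit is £0.
Child Care Credit: 26% of the £24,550 excess over £164,700 is £6,383; credit = £9,400 − £6,383 = £3,017.
Total: £2,675 + £0 + £3,017 = £5,692.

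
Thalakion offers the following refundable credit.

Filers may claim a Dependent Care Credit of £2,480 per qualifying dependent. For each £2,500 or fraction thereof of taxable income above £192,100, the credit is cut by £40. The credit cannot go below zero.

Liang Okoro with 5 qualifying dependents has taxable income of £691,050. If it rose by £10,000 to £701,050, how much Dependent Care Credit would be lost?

At £691,050 — base = 5 × £2,480 = £12,400. income exceeds £192,100 by £498,950, which is 200 full-or-partial £2,500 increments; reduction = 200 × £40 = £8,000, leaving £4,400.
At £701,050 — base = 5 × £2,480 = £12,400. income exceeds £192,100 by £508,950, which is 204 full-or-partial £2,500 increments; reduction = 204 × £40 = £8,160, leaving £4,240.
Lost: £4,400 − £4,240 = £160.

£160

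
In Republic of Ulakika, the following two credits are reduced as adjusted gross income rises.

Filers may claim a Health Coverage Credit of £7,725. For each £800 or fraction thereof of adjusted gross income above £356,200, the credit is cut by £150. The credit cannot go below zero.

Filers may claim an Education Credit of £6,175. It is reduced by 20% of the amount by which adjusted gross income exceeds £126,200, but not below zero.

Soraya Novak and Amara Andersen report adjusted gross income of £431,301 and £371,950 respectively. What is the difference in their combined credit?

Soraya (£431,301): Health Coverage Credit: income exceeds £356,200 by £75,101 → 94 increments × £150 = £14,100 ≥ base, so the credit is £0. Education Credit: 20% of the £305,101 excess over £126,200 is £61,020.20 ≥ base, so the credit is £0. total £0 + £0 = £0
Amara (£371,950): Health Coverage Credit: income exceeds £356,200 by £15,750, which is 20 full-or-partial £800 increments; reduction = 20 × £150 = £3,000, leaving £4,725. Education Credit: 20% of the £245,750 excess over £126,200 is £49,150 ≥ base, so the credit is £0. total £4,725 + £0 = £4,725
Difference: |£0 − £4,725| = £4,725.

£4,725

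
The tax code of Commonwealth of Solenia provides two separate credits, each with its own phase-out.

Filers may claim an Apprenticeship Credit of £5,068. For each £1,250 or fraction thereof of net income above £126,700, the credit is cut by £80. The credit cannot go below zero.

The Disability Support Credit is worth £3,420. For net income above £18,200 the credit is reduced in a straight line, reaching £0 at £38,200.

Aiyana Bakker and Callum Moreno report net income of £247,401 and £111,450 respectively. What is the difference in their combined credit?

£5,068

Aiyana (£247,401): Apprenticeship Credit: income exceeds £126,700 by £120,701 → 97 increments × £80 = £7,760 ≥ base, so the credit is £0. Disability Support Credit: £247,401 is at or above £38,200, so the credit is £0. total £0 + £0 = £0
Callum (£111,450): Apprenticeship Credit: £111,450 is at or below the £126,700 threshold, so the full £5,068 applies. Disability Support Credit: £111,450 is at or above £38,200, so the credit is £0. total £5,068 + £0 = £5,068
Difference: |£0 − £5,068| = £5,068.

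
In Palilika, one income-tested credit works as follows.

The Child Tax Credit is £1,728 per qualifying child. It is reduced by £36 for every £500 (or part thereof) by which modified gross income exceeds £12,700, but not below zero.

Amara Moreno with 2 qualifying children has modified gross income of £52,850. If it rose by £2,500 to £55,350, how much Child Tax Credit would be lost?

£180

At £52,850 — base = 2 × £1,728 = £3,456. income exceeds £12,700 by £40,150, which is 81 full-or-partial £500 increments; reduction = 81 × £36 = £2,916, leaving £540.
At £55,350 — base = 2 × £1,728 = £3,456. income exceeds £12,700 by £42,650, which is 86 full-or-partial £500 increments; reduction = 86 × £36 = £3,096, leaving £360.
Lost: £540 − £360 = £180.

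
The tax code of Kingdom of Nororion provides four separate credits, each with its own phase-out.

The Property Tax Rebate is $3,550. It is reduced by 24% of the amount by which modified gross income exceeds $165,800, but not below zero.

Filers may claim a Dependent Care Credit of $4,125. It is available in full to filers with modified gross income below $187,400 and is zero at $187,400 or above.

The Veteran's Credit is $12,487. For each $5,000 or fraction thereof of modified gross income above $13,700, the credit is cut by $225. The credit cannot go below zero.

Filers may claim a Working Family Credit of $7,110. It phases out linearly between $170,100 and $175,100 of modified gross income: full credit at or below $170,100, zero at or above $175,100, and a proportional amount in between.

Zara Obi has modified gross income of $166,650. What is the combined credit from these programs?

$20,093

Property Tax Rebate: 24% of the $850 excess over $165,800 is $204; credit = $3,550 − $204 = $3,346.
Dependent Care Credit: $166,650 is below the $187,400 cutoff, so the full $4,125 applies.
Veteran's Credit: income exceeds $13,700 by $152,950, which is 31 full-or-partial $5,000 increments; reduction = 31 × $225 = $6,975, leaving $5,512.
Working Family Credit: $166,650 is at or below the $170,100 threshold, so the full $7,110 applies.
Total: $3,346 + $4,125 + $5,512 + $7,110 = $20,093.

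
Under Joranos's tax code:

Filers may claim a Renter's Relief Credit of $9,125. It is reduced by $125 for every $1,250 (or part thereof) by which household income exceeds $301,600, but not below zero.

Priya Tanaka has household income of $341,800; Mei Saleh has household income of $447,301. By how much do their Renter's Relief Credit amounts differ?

$5,000

Priya ($341,800): Renter's Relief Credit: income exceeds $301,600 by $40,200, which is 33 full-or-partial $1,250 increments; reduction = 33 × $125 = $4,125, leaving $5,000.
Mei ($447,301): Renter's Relief Credit: income exceeds $301,600 by $145,701 → 117 increments × $125 = $14,625 ≥ base, so the credit is $0.
Difference: |$5,000 − $0| = $5,000.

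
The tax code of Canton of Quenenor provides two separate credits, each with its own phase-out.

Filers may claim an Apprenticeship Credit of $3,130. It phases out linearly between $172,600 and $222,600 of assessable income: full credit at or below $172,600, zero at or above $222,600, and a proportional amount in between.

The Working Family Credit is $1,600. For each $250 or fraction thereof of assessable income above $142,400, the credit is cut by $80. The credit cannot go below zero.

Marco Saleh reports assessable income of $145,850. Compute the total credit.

Apprenticeship Credit: $145,850 is at or below the $172,600 threshold, so the full $3,130 applies.
Working Family Credit: income exceeds $142,400 by $3,450, which is 14 full-or-partial $250 increments; reduction = 14 × $80 = $1,120, leaving $480.
Total: $3,130 + $480 = $3,610.

$3,610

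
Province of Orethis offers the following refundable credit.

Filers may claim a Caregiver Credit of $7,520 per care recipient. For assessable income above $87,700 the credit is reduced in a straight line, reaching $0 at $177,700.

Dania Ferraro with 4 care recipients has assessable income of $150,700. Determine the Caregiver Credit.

Caregiver Credit: base = 4 × $7,520 = $30,080. $150,700 is $63,000 into a $90,000 phase-out range, leaving 27,000/90,000 of the credit: $30,080 × 27,000/90,000 = $9,024.

$9,024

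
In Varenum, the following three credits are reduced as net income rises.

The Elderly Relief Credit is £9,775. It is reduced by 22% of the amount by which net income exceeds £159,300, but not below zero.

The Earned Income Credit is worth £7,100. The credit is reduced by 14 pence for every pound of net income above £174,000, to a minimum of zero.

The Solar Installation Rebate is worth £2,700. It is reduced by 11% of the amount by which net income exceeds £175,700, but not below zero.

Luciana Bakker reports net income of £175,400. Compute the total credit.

Elderly Relief Credit: 22% of the £16,100 excess over £159,300 is £3,542; credit = £9,775 − £3,542 = £6,233.
Earned Income Credit: 14% of the £1,400 excess over £174,000 is £196; credit = £7,100 − £196 = £6,904.
Solar Installation Rebate: £175,400 is at or below the £175,700 threshold, so the full £2,700 applies.
Total: £6,233 + £6,904 + £2,700 = £15,837.

£15,837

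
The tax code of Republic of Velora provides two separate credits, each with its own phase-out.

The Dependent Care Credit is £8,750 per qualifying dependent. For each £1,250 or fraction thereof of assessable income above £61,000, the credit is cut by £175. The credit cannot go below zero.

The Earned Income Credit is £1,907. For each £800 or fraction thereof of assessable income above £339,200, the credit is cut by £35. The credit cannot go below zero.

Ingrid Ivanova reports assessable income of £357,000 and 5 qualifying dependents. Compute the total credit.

£3,377

Dependent Care Credit: base = 5 × £8,750 = £43,750. income exceeds £61,000 by £296,000, which is 237 full-or-partial £1,250 increments; reduction = 237 × £175 = £41,475, leaving £2,275.
Earned Income Credit: income exceeds £339,200 by £17,800, which is 23 full-or-partial £800 increments; reduction = 23 × £35 = £805, leaving £1,102.
Total: £2,275 + £1,102 = £3,377.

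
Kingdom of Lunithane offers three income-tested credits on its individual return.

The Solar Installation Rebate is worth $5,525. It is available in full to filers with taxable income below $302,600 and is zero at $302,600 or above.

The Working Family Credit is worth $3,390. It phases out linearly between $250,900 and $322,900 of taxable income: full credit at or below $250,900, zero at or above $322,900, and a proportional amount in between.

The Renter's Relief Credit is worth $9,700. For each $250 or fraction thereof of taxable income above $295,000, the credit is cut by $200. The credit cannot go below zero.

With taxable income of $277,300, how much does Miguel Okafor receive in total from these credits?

Solar Installation Rebate: $277,300 is below the $302,600 cutoff, so the full $5,525 applies.
Working Family Credit: $277,300 is $26,400 into a $72,000 phase-out range, leaving 45,600/72,000 of the credit: $3,390 × 45,600/72,000 = $2,147.
Renter's Relief Credit: $277,300 is at or below the $295,000 threshold, so the full $9,700 applies.
Total: $5,525 + $2,147 + $9,700 = $17,372.

$17,372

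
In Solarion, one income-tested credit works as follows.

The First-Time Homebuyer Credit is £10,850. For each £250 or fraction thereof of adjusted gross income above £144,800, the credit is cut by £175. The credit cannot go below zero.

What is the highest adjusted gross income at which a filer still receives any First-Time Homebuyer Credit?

£160,050

After 61 increments the reduction is 61 × £175 = £10,675, leaving £175; one more increment wipes it out. Increment 61 ends at excess 61 × £250 = £15,250, so the highest qualifying income is £144,800 + £15,250 = £160,050.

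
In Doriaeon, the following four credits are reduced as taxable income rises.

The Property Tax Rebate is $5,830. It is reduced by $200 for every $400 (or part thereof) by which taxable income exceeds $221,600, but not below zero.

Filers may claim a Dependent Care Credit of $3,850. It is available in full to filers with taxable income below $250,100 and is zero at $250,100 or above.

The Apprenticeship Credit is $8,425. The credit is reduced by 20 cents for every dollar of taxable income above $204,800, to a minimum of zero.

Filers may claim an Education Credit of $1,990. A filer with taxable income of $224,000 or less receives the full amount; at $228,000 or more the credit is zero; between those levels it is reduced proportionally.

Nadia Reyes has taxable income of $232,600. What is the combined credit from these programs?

Property Tax Rebate: income exceeds $221,600 by $11,000, which is 28 full-or-partial $400 increments; reduction = 28 × $200 = $5,600, leaving $230.
Dependent Care Credit: $232,600 is below the $250,100 cutoff, so the full $3,850 applies.
Apprenticeship Credit: 20% of the $27,800 excess over $204,800 is $5,560; credit = $8,425 − $5,560 = $2,865.
Education Credit: $232,600 is at or above $228,000, so the credit is $0.
Total: $230 + $3,850 + $2,865 + $0 = $6,945.

$6,945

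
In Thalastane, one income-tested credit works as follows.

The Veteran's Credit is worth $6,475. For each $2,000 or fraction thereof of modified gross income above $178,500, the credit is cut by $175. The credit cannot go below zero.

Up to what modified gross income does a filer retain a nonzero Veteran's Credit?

$250,500

After 36 increments the reduction is 36 × $175 = $6,300, leaving $175; one more increment wipes it out. Increment 36 ends at excess 36 × $2,000 = $72,000, so the highest qualifying income is $178,500 + $72,000 = $250,500.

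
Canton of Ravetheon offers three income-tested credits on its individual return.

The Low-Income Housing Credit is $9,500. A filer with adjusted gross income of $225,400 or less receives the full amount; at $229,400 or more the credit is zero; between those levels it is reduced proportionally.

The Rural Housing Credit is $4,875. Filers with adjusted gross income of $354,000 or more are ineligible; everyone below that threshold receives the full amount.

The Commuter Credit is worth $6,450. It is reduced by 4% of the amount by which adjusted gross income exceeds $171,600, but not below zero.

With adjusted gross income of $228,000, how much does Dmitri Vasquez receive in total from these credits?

$12,394

Low-Income Housing Credit: $228,000 is $2,600 into a $4,000 phase-out range, leaving 1,400/4,000 of the credit: $9,500 × 1,400/4,000 = $3,325.
Rural Housing Credit: $228,000 is below the $354,000 cutoff, so the full $4,875 applies.
Commuter Credit: 4% of the $56,400 excess over $171,600 is $2,256; credit = $6,450 − $2,256 = $4,194.
Total: $3,325 + $4,875 + $4,194 = $12,394.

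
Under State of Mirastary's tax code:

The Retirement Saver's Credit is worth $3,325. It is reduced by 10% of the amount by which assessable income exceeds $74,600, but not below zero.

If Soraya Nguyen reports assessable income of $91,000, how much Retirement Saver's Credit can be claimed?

Retirement Saver's Credit: 10% of the $16,400 excess over $74,600 is $1,640; credit = $3,325 − $1,640 = $1,685.

$1,685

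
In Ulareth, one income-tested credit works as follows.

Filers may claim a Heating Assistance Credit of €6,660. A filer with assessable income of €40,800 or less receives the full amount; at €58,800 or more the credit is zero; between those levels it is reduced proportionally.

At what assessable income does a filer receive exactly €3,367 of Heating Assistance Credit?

€49,700

€3,367 is 3,367/6,660 of the full €6,660, so 3,293/6,660 of the €18,000 range has been used: income = €40,800 + €18,000 × 3,293/6,660 = €49,700.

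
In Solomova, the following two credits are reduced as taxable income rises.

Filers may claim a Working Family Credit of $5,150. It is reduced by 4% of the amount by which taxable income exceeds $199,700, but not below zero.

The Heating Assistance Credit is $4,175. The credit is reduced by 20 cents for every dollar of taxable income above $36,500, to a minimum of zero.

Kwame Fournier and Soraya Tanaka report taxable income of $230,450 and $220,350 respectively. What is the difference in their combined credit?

Kwame ($230,450): Working Family Credit: 4% of the $30,750 excess over $199,700 is $1,230; credit = $5,150 − $1,230 = $3,920. Heating Assistance Credit: 20% of the $193,950 excess over $36,500 is $38,790 ≥ base, so the credit is $0. total $3,920 + $0 = $3,920
Soraya ($220,350): Working Family Credit: 4% of the $20,650 excess over $199,700 is $826; credit = $5,150 − $826 = $4,324. Heating Assistance Credit: 20% of the $183,850 excess over $36,500 is $36,770 ≥ base, so the credit is $0. total $4,324 + $0 = $4,324
Difference: |$3,920 − $4,324| = $404.

$404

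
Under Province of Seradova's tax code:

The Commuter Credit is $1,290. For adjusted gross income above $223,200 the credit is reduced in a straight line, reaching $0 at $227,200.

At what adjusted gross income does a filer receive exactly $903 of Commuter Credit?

$903 is 903/1,290 of the full $1,290, so 387/1,290 of the $4,000 range has been used: income = $223,200 + $4,000 × 387/1,290 = $224,400.

$224,400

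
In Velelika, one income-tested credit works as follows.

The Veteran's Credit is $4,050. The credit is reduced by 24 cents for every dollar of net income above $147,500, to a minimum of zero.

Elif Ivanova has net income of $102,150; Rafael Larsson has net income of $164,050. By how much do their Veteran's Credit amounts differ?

$3,972

Elif ($102,150): Veteran's Credit: $102,150 is at or below the $147,500 threshold, so the full $4,050 applies.
Rafael ($164,050): Veteran's Credit: 24% of the $16,550 excess over $147,500 is $3,972; credit = $4,050 − $3,972 = $78.
Difference: |$4,050 − $78| = $3,972.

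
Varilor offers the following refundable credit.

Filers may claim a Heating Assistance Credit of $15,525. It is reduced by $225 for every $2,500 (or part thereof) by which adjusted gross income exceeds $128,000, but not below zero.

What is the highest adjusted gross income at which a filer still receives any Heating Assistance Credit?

$298,000

After 68 increments the reduction is 68 × $225 = $15,300, leaving $225; one more increment wipes it out. Increment 68 ends at excess 68 × $2,500 = $170,000, so the highest qualifying income is $128,000 + $170,000 = $298,000.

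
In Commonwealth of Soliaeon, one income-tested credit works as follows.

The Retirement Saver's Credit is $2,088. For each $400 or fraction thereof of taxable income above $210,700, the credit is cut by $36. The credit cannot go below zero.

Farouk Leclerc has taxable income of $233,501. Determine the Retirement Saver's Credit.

Retirement Saver's Credit: income exceeds $210,700 by $22,801 → 58 increments × $36 = $2,088 ≥ base, so the credit is $0.

$0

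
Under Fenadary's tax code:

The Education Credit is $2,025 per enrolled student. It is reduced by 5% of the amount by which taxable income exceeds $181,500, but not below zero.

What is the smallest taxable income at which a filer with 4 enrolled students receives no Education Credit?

$343,500

Full credit = 4 × $2,025 = $8,100.
The credit falls by 5% of each dollar above $181,500, so it reaches zero when the excess is $8,100 / 5% = $162,000: income = $181,500 + $162,000 = $343,500.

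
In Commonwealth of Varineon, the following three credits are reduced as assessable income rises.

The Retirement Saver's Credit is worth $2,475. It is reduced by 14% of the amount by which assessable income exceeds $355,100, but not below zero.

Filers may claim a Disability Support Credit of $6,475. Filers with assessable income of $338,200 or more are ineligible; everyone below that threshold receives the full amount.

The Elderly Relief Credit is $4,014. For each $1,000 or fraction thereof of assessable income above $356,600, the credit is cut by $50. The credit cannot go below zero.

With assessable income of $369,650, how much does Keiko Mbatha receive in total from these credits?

$3,752

Retirement Saver's Credit: 14% of the $14,550 excess over $355,100 is $2,037; credit = $2,475 − $2,037 = $438.
Disability Support Credit: $369,650 meets or exceeds the $338,200 cutoff, so the credit is $0.
Elderly Relief Credit: income exceeds $356,600 by $13,050, which is 14 full-or-partial $1,000 increments; reduction = 14 × $50 = $700, leaving $3,314.
Total: $438 + $0 + $3,314 = $3,752.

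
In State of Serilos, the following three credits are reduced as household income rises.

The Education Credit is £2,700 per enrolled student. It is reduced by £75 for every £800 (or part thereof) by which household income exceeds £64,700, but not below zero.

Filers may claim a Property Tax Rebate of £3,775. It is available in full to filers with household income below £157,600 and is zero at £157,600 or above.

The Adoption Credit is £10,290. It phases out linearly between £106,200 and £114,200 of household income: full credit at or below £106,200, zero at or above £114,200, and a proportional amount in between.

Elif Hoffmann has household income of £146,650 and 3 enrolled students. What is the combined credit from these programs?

£4,150

Education Credit: base = 3 × £2,700 = £8,100. income exceeds £64,700 by £81,950, which is 103 full-or-partial £800 increments; reduction = 103 × £75 = £7,725, leaving £375.
Property Tax Rebate: £146,650 is below the £157,600 cutoff, so the full £3,775 applies.
Adoption Credit: £146,650 is at or above £114,200, so the credit is £0.
Total: £375 + £3,775 + £0 = £4,150.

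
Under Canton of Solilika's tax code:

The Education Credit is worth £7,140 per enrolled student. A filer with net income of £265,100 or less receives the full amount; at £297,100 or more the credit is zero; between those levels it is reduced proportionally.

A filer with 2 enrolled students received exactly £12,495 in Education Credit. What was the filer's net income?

Full credit = 2 × £7,140 = £14,280.
£12,495 is 12,495/14,280 of the full £14,280, so 1,785/14,280 of the £32,000 range has been used: income = £265,100 + £32,000 × 1,785/14,280 = £269,100.

£269,100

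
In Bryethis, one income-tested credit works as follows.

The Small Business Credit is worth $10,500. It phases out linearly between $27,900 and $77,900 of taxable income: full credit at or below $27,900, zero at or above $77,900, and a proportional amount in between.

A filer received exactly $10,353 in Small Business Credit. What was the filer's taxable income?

$10,353 is 10,353/10,500 of the full $10,500, so 147/10,500 of the $50,000 range has been used: income = $27,900 + $50,000 × 147/10,500 = $28,600.

$28,600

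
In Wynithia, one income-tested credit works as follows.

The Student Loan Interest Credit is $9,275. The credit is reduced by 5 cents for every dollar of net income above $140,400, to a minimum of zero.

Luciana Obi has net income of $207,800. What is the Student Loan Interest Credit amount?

Student Loan Interest Credit: 5% of the $67,400 excess over $140,400 is $3,370; credit = $9,275 − $3,370 = $5,905.

$5,905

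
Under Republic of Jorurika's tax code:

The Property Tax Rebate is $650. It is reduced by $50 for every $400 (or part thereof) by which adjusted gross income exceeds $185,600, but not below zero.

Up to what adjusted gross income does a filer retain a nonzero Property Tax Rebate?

$190,400

After 12 increments the reduction is 12 × $50 = $600, leaving $50; one more increment wipes it out. Increment 12 ends at excess 12 × $400 = $4,800, so the highest qualifying income is $185,600 + $4,800 = $190,400.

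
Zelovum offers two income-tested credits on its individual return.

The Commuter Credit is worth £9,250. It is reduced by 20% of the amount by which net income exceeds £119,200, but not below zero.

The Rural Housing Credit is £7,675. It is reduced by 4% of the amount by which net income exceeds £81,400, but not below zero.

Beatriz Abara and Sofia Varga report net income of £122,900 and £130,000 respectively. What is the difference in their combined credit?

Beatriz (£122,900): Commuter Credit: 20% of the £3,700 excess over £119,200 is £740; credit = £9,250 − £740 = £8,510. Rural Housing Credit: 4% of the £41,500 excess over £81,400 is £1,660; credit = £7,675 − £1,660 = £6,015. total £8,510 + £6,015 = £14,525
Sofia (£130,000): Commuter Credit: 20% of the £10,800 excess over £119,200 is £2,160; credit = £9,250 − £2,160 = £7,090. Rural Housing Credit: 4% of the £48,600 excess over £81,400 is £1,944; credit = £7,675 − £1,944 = £5,731. total £7,090 + £5,731 = £12,821
Difference: |£14,525 − £12,821| = £1,704.

£1,704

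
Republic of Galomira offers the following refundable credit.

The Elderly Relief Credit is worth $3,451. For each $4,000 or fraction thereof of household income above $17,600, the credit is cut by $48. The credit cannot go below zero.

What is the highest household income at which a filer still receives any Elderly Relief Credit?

After 71 increments the reduction is 71 × $48 = $3,408, leaving $43; one more increment wipes it out. Increment 71 ends at excess 71 × $4,000 = $284,000, so the highest qualifying income is $17,600 + $284,000 = $301,600.

$301,600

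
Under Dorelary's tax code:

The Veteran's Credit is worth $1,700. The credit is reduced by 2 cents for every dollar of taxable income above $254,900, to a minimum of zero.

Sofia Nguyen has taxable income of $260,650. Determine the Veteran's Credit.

Veteran's Credit: 2% of the $5,750 excess over $254,900 is $115; credit = $1,700 − $115 = $1,585.

$1,585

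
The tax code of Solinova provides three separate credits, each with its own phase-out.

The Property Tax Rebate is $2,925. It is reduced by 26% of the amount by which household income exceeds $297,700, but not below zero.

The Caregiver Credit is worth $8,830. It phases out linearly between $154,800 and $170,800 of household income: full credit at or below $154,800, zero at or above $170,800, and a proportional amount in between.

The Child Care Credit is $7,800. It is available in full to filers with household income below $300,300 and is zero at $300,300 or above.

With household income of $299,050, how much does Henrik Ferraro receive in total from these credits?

$10,374

Property Tax Rebate: 26% of the $1,350 excess over $297,700 is $351; credit = $2,925 − $351 = $2,574.
Caregiver Credit: $299,050 is at or above $170,800, so the credit is $0.
Child Care Credit: $299,050 is below the $300,300 cutoff, so the full $7,800 applies.
Total: $2,574 + $0 + $7,800 = $10,374.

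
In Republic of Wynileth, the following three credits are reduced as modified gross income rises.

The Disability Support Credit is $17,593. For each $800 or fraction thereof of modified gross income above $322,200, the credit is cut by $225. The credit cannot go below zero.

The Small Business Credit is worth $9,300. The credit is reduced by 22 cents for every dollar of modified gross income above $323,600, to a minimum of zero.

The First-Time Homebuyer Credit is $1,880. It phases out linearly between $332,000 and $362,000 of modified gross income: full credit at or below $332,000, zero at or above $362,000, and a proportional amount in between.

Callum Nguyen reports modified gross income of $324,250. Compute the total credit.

Disability Support Credit: income exceeds $322,200 by $2,050, which is 3 full-or-partial $800 increments; reduction = 3 × $225 = $675, leaving $16,918.
Small Business Credit: 22% of the $650 excess over $323,600 is $143; credit = $9,300 − $143 = $9,157.
First-Time Homebuyer Credit: $324,250 is at or below the $332,000 threshold, so the full $1,880 applies.
Total: $16,918 + $9,157 + $1,880 = $27,955.

$27,955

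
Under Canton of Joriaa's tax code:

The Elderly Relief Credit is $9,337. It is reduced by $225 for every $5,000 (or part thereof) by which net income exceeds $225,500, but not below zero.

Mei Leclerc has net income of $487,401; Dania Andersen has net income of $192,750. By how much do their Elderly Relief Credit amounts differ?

Mei ($487,401): Elderly Relief Credit: income exceeds $225,500 by $261,901 → 53 increments × $225 = $11,925 ≥ base, so the credit is $0.
Dania ($192,750): Elderly Relief Credit: $192,750 is at or below the $225,500 threshold, so the full $9,337 applies.
Difference: |$0 − $9,337| = $9,337.

$9,337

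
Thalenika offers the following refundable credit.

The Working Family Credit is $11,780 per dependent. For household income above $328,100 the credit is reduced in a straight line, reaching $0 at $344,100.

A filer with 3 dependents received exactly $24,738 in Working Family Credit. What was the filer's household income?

$332,900

Full credit = 3 × $11,780 = $35,340.
$24,738 is 24,738/35,340 of the full $35,340, so 10,602/35,340 of the $16,000 range has been used: income = $328,100 + $16,000 × 10,602/35,340 = $332,900.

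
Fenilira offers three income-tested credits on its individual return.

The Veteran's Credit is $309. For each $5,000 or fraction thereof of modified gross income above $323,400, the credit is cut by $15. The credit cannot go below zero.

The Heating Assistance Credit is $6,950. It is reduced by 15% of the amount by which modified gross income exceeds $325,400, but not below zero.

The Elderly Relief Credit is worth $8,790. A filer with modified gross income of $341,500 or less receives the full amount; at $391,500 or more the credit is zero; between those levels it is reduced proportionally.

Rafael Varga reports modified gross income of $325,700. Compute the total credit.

$15,989

Veteran's Credit: income exceeds $323,400 by $2,300, which is 1 full-or-partial $5,000 increment; reduction = 1 × $15 = $15, leaving $294.
Heating Assistance Credit: 15% of the $300 excess over $325,400 is $45; credit = $6,950 − $45 = $6,905.
Elderly Relief Credit: $325,700 is at or below the $341,500 threshold, so the full $8,790 applies.
Total: $294 + $6,905 + $8,790 = $15,989.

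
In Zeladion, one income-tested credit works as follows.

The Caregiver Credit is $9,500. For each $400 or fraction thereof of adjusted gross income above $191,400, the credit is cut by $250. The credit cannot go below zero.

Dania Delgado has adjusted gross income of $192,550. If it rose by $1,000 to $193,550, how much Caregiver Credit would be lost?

$750

At $192,550 — income exceeds $191,400 by $1,150, which is 3 full-or-partial $400 increments; reduction = 3 × $250 = $750, leaving $8,750.
At $193,550 — income exceeds $191,400 by $2,150, which is 6 full-or-partial $400 increments; reduction = 6 × $250 = $1,500, leaving $8,000.
Lost: $8,750 − $8,000 = $750.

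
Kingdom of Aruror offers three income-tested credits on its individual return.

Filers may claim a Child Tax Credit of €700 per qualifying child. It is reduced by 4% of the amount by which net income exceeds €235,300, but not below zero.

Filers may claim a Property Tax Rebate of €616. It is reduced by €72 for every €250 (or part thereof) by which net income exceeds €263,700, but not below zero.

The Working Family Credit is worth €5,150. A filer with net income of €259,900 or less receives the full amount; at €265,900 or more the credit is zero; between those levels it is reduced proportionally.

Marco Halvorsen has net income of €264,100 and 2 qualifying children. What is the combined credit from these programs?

Child Tax Credit: base = 2 × €700 = €1,400. 4% of the €28,800 excess over €235,300 is €1,152; credit = €1,400 − €1,152 = €248.
Property Tax Rebate: income exceeds €263,700 by €400, which is 2 full-or-partial €250 increments; reduction = 2 × €72 = €144, leaving €472.
Working Family Credit: €264,100 is €4,200 into a €6,000 phase-out range, leaving 1,800/6,000 of the credit: €5,150 × 1,800/6,000 = €1,545.
Total: €248 + €472 + €1,545 = €2,265.

€2,265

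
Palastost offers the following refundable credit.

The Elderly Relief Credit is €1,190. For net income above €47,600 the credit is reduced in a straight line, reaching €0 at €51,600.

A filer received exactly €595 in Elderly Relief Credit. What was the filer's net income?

€49,600

€595 is 595/1,190 of the full €1,190, so 595/1,190 of the €4,000 range has been used: income = €47,600 + €4,000 × 595/1,190 = €49,600.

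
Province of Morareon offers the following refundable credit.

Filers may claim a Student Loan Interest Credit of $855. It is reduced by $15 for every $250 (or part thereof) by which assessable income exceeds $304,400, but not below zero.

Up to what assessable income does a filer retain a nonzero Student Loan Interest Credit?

After 56 increments the reduction is 56 × $15 = $840, leaving $15; one more increment wipes it out. Increment 56 ends at excess 56 × $250 = $14,000, so the highest qualifying income is $304,400 + $14,000 = $318,400.

$318,400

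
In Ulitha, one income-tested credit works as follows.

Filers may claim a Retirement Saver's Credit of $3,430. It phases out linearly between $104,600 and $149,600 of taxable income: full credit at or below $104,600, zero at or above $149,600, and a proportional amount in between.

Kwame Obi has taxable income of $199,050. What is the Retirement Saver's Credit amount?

Retirement Saver's Credit: $199,050 is at or above $149,600, so the credit is $0.

$0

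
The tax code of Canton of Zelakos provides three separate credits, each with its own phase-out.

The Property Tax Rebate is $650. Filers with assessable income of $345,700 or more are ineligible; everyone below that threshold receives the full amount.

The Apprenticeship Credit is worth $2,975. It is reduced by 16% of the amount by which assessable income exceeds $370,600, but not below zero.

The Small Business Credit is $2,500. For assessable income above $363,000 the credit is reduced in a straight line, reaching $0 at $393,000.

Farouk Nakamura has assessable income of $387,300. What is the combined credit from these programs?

Property Tax Rebate: $387,300 meets or exceeds the $345,700 cutoff, so the credit is $0.
Apprenticeship Credit: 16% of the $16,700 excess over $370,600 is $2,672; credit = $2,975 − $2,672 = $303.
Small Business Credit: $387,300 is $24,300 into a $30,000 phase-out range, leaving 5,700/30,000 of the credit: $2,500 × 5,700/30,000 = $475.
Total: $0 + $303 + $475 = $778.

$778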